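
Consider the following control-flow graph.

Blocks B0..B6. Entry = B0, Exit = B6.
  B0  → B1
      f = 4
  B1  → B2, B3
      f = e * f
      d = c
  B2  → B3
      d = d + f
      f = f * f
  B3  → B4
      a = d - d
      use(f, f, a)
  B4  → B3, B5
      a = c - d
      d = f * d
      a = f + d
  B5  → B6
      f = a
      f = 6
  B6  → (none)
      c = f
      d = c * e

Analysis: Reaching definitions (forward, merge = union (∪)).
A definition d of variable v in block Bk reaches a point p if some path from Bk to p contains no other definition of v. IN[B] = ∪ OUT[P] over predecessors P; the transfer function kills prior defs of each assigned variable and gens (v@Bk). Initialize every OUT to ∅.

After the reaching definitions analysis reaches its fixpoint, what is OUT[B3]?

Converged values:
  B0:   IN={}   OUT={f@B0}
  B1:   IN={f@B0}   OUT={d@B1, f@B1}
  B2:   IN={d@B1, f@B1}   OUT={d@B2, f@B2}
  B3:   IN={a@B4, d@B1, d@B2, d@B4, f@B1, f@B2}   OUT={a@B3, d@B1, d@B2, d@B4, f@B1, f@B2}
  B4:   IN={a@B3, d@B1, d@B2, d@B4, f@B1, f@B2}   OUT={a@B4, d@B4, f@B1, f@B2}
  B5:   IN={a@B4, d@B4, f@B1, f@B2}   OUT={a@B4, d@B4, f@B5}
  B6:   IN={a@B4, d@B4, f@B5}   OUT={a@B4, c@B6, d@B6, f@B5}

Merge at B3: IN[B3] = OUT[B1] ⊔ OUT[B2] ⊔ OUT[B4] = {a@B4, d@B1, d@B2, d@B4, f@B1, f@B2}
Applying B3's transfer function to that IN value gives OUT[B3] (row B3 above).

Answer: {a@B3, d@B1, d@B2, d@B4, f@B1, f@B2}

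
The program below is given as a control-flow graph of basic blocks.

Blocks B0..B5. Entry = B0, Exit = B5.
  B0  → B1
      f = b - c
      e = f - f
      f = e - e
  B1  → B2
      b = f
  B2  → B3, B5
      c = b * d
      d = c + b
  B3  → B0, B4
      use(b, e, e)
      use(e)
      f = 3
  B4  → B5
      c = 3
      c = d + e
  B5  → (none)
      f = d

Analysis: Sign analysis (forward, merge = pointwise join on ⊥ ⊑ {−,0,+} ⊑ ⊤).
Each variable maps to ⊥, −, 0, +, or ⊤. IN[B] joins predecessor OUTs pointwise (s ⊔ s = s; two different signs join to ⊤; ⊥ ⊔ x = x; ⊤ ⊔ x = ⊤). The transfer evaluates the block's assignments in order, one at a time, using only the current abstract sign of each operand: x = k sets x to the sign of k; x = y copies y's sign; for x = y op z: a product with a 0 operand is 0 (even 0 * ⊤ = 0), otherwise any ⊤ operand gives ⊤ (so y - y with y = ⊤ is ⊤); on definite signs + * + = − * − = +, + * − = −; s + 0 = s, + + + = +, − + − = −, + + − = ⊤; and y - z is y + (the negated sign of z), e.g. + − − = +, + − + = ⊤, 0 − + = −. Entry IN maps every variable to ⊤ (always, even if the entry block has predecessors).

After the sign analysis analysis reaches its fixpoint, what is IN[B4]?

Answer: {a: ⊤, b: ⊤, c: ⊤, d: ⊤, e: ⊤, f: +}

Derivation:
Per-block solution:
  B0:   IN=(all ⊤)   OUT=(all ⊤)
  B1:   IN=(all ⊤)   OUT=(all ⊤)
  B2:   IN=(all ⊤)   OUT=(all ⊤)
  B3:   IN=(all ⊤)   OUT={f:+; rest ⊤}
  B4:   IN={f:+; rest ⊤}   OUT={f:+; rest ⊤}
  B5:   IN=(all ⊤)   OUT=(all ⊤)

Merge at B4: IN[B4] = OUT[B3] = {a: ⊤, b: ⊤, c: ⊤, d: ⊤, e: ⊤, f: +}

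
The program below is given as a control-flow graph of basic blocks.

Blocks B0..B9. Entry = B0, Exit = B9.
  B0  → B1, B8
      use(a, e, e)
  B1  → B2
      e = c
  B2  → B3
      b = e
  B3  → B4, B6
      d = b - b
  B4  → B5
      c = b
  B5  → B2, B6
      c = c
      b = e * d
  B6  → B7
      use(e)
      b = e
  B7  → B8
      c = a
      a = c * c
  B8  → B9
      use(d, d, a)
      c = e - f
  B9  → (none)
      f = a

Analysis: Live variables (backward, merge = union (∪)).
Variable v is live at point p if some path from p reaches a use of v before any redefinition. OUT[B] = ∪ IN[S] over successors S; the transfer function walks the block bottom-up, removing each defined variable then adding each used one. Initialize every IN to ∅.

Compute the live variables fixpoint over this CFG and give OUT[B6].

Answer: {a, d, e, f}

Working:
Converged values:
  B0:  IN={a, c, d, e, f}  OUT={a, c, d, e, f}
  B1:  IN={a, c, f}  OUT={a, e, f}
  B2:  IN={a, e, f}  OUT={a, b, e, f}
  B3:  IN={a, b, e, f}  OUT={a, b, d, e, f}
  B4:  IN={a, b, d, e, f}  OUT={a, c, d, e, f}
  B5:  IN={a, c, d, e, f}  OUT={a, d, e, f}
  B6:  IN={a, d, e, f}  OUT={a, d, e, f}
  B7:  IN={a, d, e, f}  OUT={a, d, e, f}
  B8:  IN={a, d, e, f}  OUT={a}
  B9:  IN={a}  OUT={}

Merge at B6: OUT[B6] = IN[B7] = {a, d, e, f}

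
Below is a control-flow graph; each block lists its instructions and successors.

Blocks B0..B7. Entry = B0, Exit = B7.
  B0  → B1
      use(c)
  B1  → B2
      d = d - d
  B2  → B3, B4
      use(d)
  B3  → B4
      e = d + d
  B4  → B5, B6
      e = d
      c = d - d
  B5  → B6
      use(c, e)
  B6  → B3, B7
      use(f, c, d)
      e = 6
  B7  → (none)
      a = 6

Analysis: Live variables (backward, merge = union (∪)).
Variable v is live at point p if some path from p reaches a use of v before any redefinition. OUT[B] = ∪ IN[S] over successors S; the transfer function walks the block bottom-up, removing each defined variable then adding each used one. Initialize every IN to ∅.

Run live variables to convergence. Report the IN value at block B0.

Answer: {c, d, f}

Working:
Per-block solution:
  B0:   IN={c, d, f}   OUT={d, f}
  B1:   IN={d, f}   OUT={d, f}
  B2:   IN={d, f}   OUT={d, f}
  B3:   IN={d, f}   OUT={d, f}
  B4:   IN={d, f}   OUT={c, d, e, f}
  B5:   IN={c, d, e, f}   OUT={c, d, f}
  B6:   IN={c, d, f}   OUT={d, f}
  B7:   IN={}   OUT={}

Merge at B0: OUT[B0] = IN[B1] = {d, f}
Applying B0's transfer function to that OUT value gives IN[B0] (row B0 above).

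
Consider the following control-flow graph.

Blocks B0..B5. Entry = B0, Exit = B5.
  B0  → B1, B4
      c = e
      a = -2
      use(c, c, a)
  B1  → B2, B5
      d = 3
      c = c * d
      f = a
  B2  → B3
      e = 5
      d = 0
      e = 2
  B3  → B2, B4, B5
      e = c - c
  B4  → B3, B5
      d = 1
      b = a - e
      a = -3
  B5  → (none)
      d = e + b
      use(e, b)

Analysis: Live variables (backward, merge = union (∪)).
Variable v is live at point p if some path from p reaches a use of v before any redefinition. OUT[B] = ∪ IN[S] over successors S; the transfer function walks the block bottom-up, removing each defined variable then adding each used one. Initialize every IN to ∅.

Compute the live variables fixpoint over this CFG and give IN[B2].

Answer: {a, b, c}

Derivation:
Fixpoint table:
  B0:  IN={b, e}  OUT={a, b, c, e}
  B1:  IN={a, b, c, e}  OUT={a, b, c, e}
  B2:  IN={a, b, c}  OUT={a, b, c}
  B3:  IN={a, b, c}  OUT={a, b, c, e}
  B4:  IN={a, c, e}  OUT={a, b, c, e}
  B5:  IN={b, e}  OUT={}

Merge at B2: OUT[B2] = IN[B3] = {a, b, c}
Applying B2's transfer function to that OUT value gives IN[B2] (row B2 above).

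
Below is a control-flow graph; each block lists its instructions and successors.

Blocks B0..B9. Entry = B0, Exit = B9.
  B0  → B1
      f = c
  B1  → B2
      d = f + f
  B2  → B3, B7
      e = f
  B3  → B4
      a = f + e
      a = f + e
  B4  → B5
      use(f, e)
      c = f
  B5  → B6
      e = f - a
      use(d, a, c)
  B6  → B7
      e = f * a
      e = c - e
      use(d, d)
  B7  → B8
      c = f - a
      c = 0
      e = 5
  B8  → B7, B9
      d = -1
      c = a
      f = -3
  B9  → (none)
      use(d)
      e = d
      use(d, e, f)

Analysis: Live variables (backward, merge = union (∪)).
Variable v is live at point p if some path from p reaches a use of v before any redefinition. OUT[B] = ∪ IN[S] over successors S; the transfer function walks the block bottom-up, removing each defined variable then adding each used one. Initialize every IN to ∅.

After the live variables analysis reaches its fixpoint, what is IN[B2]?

Converged values:
  B0:   IN={a, c}   OUT={a, f}
  B1:   IN={a, f}   OUT={a, d, f}
  B2:   IN={a, d, f}   OUT={a, d, e, f}
  B3:   IN={d, e, f}   OUT={a, d, e, f}
  B4:   IN={a, d, e, f}   OUT={a, c, d, f}
  B5:   IN={a, c, d, f}   OUT={a, c, d, f}
  B6:   IN={a, c, d, f}   OUT={a, f}
  B7:   IN={a, f}   OUT={a}
  B8:   IN={a}   OUT={a, d, f}
  B9:   IN={d, f}   OUT={}

Merge at B2: OUT[B2] = IN[B3] ⊔ IN[B7] = {a, d, e, f}
Applying B2's transfer function to that OUT value gives IN[B2] (row B2 above).

Answer: {a, d, f}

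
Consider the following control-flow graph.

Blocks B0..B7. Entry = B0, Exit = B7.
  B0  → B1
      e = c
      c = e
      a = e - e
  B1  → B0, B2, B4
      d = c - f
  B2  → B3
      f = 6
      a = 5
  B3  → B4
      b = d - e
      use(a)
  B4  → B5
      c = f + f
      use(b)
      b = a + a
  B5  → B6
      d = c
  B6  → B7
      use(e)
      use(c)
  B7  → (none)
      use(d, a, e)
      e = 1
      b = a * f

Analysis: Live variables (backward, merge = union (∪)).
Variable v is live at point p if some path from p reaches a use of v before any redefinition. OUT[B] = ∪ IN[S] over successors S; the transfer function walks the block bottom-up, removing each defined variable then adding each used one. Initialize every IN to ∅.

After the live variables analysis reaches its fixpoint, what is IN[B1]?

Answer: {a, b, c, e, f}

Working:
Per-block solution:
  B0: | IN={b, c, f} | OUT={a, b, c, e, f}
  B1: | IN={a, b, c, e, f} | OUT={a, b, c, d, e, f}
  B2: | IN={d, e} | OUT={a, d, e, f}
  B3: | IN={a, d, e, f} | OUT={a, b, e, f}
  B4: | IN={a, b, e, f} | OUT={a, c, e, f}
  B5: | IN={a, c, e, f} | OUT={a, c, d, e, f}
  B6: | IN={a, c, d, e, f} | OUT={a, d, e, f}
  B7: | IN={a, d, e, f} | OUT={}

Merge at B1: OUT[B1] = IN[B0] ⊔ IN[B2] ⊔ IN[B4] = {a, b, c, d, e, f}
Applying B1's transfer function to that OUT value gives IN[B1] (row B1 above).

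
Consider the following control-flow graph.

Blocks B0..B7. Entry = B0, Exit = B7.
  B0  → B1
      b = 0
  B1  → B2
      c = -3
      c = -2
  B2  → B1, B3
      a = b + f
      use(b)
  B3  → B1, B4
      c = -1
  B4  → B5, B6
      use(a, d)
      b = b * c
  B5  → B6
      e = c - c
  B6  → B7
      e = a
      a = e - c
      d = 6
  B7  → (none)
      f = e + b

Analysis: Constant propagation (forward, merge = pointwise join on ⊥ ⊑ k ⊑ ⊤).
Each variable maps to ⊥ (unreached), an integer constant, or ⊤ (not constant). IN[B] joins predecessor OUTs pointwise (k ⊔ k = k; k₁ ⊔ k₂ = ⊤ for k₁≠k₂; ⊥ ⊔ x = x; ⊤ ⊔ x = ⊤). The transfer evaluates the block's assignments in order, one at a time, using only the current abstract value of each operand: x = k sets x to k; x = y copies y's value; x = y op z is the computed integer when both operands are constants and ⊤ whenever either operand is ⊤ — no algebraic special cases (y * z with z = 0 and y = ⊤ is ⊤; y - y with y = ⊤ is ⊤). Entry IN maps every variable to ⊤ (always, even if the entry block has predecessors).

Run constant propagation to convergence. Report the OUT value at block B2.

Answer: {a: ⊤, b: 0, c: -2, d: ⊤, e: ⊤, f: ⊤}

Derivation:
Converged values:
  B0:   IN=(all ⊤)   OUT={b:0; rest ⊤}
  B1:   IN={b:0; rest ⊤}   OUT={b:0, c:-2; rest ⊤}
  B2:   IN={b:0, c:-2; rest ⊤}   OUT={b:0, c:-2; rest ⊤}
  B3:   IN={b:0, c:-2; rest ⊤}   OUT={b:0, c:-1; rest ⊤}
  B4:   IN={b:0, c:-1; rest ⊤}   OUT={b:0, c:-1; rest ⊤}
  B5:   IN={b:0, c:-1; rest ⊤}   OUT={b:0, c:-1, e:0; rest ⊤}
  B6:   IN={b:0, c:-1; rest ⊤}   OUT={b:0, c:-1, d:6; rest ⊤}
  B7:   IN={b:0, c:-1, d:6; rest ⊤}   OUT={b:0, c:-1, d:6; rest ⊤}

Merge at B2: IN[B2] = OUT[B1] = {a: ⊤, b: 0, c: -2, d: ⊤, e: ⊤, f: ⊤}
Applying B2's transfer function to that IN value gives OUT[B2] (row B2 above).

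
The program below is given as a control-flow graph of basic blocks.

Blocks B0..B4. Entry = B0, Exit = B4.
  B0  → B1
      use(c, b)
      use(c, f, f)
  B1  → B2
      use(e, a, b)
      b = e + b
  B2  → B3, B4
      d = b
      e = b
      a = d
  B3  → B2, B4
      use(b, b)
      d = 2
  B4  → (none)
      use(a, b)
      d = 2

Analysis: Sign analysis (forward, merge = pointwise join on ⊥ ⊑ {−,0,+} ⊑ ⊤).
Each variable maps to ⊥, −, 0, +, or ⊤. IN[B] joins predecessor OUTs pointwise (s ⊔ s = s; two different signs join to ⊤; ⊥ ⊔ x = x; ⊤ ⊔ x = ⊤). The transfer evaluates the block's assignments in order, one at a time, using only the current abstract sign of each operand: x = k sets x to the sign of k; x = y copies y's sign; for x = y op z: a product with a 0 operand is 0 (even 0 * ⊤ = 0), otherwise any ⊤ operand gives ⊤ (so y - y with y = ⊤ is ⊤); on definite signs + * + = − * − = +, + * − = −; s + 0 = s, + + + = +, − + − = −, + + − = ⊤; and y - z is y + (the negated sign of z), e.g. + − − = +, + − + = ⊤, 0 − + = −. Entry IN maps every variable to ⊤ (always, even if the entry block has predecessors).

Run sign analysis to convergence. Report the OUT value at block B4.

Answer: {a: ⊤, b: ⊤, c: ⊤, d: +, e: ⊤, f: ⊤}

Trace:
Converged values:
  B0: | IN=(all ⊤) | OUT=(all ⊤)
  B1: | IN=(all ⊤) | OUT=(all ⊤)
  B2: | IN=(all ⊤) | OUT=(all ⊤)
  B3: | IN=(all ⊤) | OUT={d:+; rest ⊤}
  B4: | IN=(all ⊤) | OUT={d:+; rest ⊤}

Merge at B4: IN[B4] = OUT[B2] ⊔ OUT[B3] = {a: ⊤, b: ⊤, c: ⊤, d: ⊤, e: ⊤, f: ⊤}
Applying B4's transfer function to that IN value gives OUT[B4] (row B4 above).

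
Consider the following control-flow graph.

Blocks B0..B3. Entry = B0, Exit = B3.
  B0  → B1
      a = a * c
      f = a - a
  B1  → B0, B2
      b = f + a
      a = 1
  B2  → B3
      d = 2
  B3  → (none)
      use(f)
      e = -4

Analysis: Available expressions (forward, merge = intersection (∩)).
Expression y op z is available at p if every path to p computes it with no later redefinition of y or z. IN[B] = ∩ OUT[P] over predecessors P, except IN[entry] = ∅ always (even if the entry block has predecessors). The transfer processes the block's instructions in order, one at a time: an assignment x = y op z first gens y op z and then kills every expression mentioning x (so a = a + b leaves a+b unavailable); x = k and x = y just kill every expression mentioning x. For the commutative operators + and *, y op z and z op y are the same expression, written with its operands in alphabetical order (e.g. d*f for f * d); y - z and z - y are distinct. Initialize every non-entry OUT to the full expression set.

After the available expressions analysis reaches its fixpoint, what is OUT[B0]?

Answer: {a-a}

Trace:
Per-block solution:
  B0:   IN={}   OUT={a-a}
  B1:   IN={a-a}   OUT={}
  B2:   IN={}   OUT={}
  B3:   IN={}   OUT={}

Merge at B0 (entry node, so the boundary value {} is joined with the incoming edge(s)): IN[B0] = {} ∩ OUT[B1] = {}
Applying B0's transfer function to that IN value gives OUT[B0] (row B0 above).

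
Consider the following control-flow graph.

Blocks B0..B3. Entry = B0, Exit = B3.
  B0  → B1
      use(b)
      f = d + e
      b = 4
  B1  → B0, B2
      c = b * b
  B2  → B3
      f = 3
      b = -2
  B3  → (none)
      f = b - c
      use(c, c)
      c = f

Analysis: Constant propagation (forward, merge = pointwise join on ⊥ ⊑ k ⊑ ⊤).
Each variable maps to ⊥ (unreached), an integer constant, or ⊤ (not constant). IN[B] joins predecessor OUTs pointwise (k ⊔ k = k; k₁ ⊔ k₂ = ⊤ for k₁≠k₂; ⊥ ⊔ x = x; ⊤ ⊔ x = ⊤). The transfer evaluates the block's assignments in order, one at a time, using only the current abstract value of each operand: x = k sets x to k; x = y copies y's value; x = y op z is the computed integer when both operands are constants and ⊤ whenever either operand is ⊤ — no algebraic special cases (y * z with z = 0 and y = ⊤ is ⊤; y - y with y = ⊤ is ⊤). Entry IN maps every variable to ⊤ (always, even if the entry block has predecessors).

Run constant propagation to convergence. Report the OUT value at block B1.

Per-block solution:
  B0: | IN=(all ⊤) | OUT={b:4; rest ⊤}
  B1: | IN={b:4; rest ⊤} | OUT={b:4, c:16; rest ⊤}
  B2: | IN={b:4, c:16; rest ⊤} | OUT={b:-2, c:16, f:3; rest ⊤}
  B3: | IN={b:-2, c:16, f:3; rest ⊤} | OUT={b:-2, c:-18, f:-18; rest ⊤}

Merge at B1: IN[B1] = OUT[B0] = {a: ⊤, b: 4, c: ⊤, d: ⊤, e: ⊤, f: ⊤}
Applying B1's transfer function to that IN value gives OUT[B1] (row B1 above).

Answer: {a: ⊤, b: 4, c: 16, d: ⊤, e: ⊤, f: ⊤}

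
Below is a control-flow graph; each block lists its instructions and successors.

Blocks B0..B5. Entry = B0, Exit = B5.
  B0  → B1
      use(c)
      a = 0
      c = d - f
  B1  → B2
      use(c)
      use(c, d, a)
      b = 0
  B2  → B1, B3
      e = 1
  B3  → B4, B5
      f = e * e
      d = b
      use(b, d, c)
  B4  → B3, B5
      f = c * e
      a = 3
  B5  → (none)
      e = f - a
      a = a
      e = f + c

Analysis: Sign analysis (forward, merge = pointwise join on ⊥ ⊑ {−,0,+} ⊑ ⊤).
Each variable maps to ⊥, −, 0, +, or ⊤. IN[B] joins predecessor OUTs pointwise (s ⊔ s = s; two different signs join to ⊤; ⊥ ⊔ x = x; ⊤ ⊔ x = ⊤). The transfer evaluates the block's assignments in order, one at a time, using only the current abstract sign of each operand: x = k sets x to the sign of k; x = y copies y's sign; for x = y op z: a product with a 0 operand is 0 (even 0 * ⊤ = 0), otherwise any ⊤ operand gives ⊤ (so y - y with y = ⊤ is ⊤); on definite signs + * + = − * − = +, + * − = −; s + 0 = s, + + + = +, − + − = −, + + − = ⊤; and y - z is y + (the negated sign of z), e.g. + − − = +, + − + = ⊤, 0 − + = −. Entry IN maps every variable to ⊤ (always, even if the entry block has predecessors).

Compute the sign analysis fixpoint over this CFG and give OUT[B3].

Answer: {a: ⊤, b: 0, c: ⊤, d: 0, e: +, f: +}

Trace:
Per-block solution:
  B0:  IN=(all ⊤)  OUT={a:0; rest ⊤}
  B1:  IN={a:0; rest ⊤}  OUT={a:0, b:0; rest ⊤}
  B2:  IN={a:0, b:0; rest ⊤}  OUT={a:0, b:0, e:+; rest ⊤}
  B3:  IN={b:0, e:+; rest ⊤}  OUT={b:0, d:0, e:+, f:+; rest ⊤}
  B4:  IN={b:0, d:0, e:+, f:+; rest ⊤}  OUT={a:+, b:0, d:0, e:+; rest ⊤}
  B5:  IN={b:0, d:0, e:+; rest ⊤}  OUT={b:0, d:0; rest ⊤}

Merge at B3: IN[B3] = OUT[B2] ⊔ OUT[B4] = {a: ⊤, b: 0, c: ⊤, d: ⊤, e: +, f: ⊤}
Applying B3's transfer function to that IN value gives OUT[B3] (row B3 above).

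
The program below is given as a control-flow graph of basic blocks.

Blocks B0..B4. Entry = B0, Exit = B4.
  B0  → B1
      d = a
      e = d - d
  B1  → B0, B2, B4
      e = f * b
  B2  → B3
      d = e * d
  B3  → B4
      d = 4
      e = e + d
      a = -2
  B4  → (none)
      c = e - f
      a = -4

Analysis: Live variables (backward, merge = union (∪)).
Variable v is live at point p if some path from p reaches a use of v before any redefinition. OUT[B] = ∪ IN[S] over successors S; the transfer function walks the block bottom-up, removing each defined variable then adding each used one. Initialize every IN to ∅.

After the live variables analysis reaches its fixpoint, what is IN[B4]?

Converged values:
  B0: | IN={a, b, f} | OUT={a, b, d, f}
  B1: | IN={a, b, d, f} | OUT={a, b, d, e, f}
  B2: | IN={d, e, f} | OUT={e, f}
  B3: | IN={e, f} | OUT={e, f}
  B4: | IN={e, f} | OUT={}

B4 is the boundary node: OUT[B4] = {}
Applying B4's transfer function to that OUT value gives IN[B4] (row B4 above).

Answer: {e, f}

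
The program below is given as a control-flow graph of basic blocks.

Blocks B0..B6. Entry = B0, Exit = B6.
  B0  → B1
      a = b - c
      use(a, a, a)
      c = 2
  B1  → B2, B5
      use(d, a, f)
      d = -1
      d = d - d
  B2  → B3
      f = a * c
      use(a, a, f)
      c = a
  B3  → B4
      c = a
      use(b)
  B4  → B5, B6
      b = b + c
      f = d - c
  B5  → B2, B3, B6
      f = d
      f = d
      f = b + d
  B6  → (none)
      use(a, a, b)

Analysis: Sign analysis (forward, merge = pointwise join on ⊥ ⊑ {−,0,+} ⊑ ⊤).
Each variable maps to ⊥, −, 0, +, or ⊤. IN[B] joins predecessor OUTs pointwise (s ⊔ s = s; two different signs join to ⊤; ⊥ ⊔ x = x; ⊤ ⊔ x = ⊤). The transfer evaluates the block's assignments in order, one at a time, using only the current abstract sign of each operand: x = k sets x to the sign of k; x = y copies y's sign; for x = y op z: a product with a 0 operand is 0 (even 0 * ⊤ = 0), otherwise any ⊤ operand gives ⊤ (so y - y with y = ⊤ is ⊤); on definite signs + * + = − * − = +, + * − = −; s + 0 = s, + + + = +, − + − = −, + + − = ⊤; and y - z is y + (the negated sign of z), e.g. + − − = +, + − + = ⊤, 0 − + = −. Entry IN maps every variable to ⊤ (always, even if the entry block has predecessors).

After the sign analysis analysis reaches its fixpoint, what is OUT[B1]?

Answer: {a: ⊤, b: ⊤, c: +, d: ⊤, e: ⊤, f: ⊤}

Derivation:
Per-block solution:
  B0:   IN=(all ⊤)   OUT={c:+; rest ⊤}
  B1:   IN={c:+; rest ⊤}   OUT={c:+; rest ⊤}
  B2:   IN=(all ⊤)   OUT=(all ⊤)
  B3:   IN=(all ⊤)   OUT=(all ⊤)
  B4:   IN=(all ⊤)   OUT=(all ⊤)
  B5:   IN=(all ⊤)   OUT=(all ⊤)
  B6:   IN=(all ⊤)   OUT=(all ⊤)

Merge at B1: IN[B1] = OUT[B0] = {a: ⊤, b: ⊤, c: +, d: ⊤, e: ⊤, f: ⊤}
Applying B1's transfer function to that IN value gives OUT[B1] (row B1 above).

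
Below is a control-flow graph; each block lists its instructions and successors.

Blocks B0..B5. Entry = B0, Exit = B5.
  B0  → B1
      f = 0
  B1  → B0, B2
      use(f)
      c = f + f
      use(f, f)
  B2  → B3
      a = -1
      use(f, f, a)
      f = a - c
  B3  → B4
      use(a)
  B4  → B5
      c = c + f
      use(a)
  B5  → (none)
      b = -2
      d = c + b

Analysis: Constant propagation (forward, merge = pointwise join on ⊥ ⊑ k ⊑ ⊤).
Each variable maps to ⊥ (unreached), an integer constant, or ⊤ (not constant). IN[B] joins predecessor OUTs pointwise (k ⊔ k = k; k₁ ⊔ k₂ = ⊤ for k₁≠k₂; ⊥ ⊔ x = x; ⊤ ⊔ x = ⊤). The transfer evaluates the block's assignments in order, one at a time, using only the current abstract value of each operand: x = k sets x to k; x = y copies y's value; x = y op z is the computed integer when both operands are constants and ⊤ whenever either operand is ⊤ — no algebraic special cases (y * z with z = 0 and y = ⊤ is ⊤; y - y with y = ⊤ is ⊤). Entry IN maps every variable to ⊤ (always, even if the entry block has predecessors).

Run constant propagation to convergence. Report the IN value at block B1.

Per-block solution:
  B0:  IN=(all ⊤)  OUT={f:0; rest ⊤}
  B1:  IN={f:0; rest ⊤}  OUT={c:0, f:0; rest ⊤}
  B2:  IN={c:0, f:0; rest ⊤}  OUT={a:-1, c:0, f:-1; rest ⊤}
  B3:  IN={a:-1, c:0, f:-1; rest ⊤}  OUT={a:-1, c:0, f:-1; rest ⊤}
  B4:  IN={a:-1, c:0, f:-1; rest ⊤}  OUT={a:-1, c:-1, f:-1; rest ⊤}
  B5:  IN={a:-1, c:-1, f:-1; rest ⊤}  OUT={a:-1, b:-2, c:-1, d:-3, f:-1; rest ⊤}

Merge at B1: IN[B1] = OUT[B0] = {a: ⊤, b: ⊤, c: ⊤, d: ⊤, e: ⊤, f: 0}

Answer: {a: ⊤, b: ⊤, c: ⊤, d: ⊤, e: ⊤, f: 0}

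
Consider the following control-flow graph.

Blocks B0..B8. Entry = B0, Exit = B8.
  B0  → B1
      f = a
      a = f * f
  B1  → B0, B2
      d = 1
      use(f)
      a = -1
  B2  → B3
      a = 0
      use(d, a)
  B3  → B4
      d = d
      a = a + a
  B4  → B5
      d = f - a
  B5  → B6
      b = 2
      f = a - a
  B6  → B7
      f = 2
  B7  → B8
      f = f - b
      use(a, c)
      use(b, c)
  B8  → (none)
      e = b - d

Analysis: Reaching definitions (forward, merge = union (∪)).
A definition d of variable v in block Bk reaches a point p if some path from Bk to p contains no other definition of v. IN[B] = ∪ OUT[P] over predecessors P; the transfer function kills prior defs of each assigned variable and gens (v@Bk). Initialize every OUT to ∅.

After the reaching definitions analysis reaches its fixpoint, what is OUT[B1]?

Answer: {a@B1, d@B1, f@B0}

Working:
Fixpoint table:
  B0:  IN={a@B1, d@B1, f@B0}  OUT={a@B0, d@B1, f@B0}
  B1:  IN={a@B0, d@B1, f@B0}  OUT={a@B1, d@B1, f@B0}
  B2:  IN={a@B1, d@B1, f@B0}  OUT={a@B2, d@B1, f@B0}
  B3:  IN={a@B2, d@B1, f@B0}  OUT={a@B3, d@B3, f@B0}
  B4:  IN={a@B3, d@B3, f@B0}  OUT={a@B3, d@B4, f@B0}
  B5:  IN={a@B3, d@B4, f@B0}  OUT={a@B3, b@B5, d@B4, f@B5}
  B6:  IN={a@B3, b@B5, d@B4, f@B5}  OUT={a@B3, b@B5, d@B4, f@B6}
  B7:  IN={a@B3, b@B5, d@B4, f@B6}  OUT={a@B3, b@B5, d@B4, f@B7}
  B8:  IN={a@B3, b@B5, d@B4, f@B7}  OUT={a@B3, b@B5, d@B4, e@B8, f@B7}

Merge at B1: IN[B1] = OUT[B0] = {a@B0, d@B1, f@B0}
Applying B1's transfer function to that IN value gives OUT[B1] (row B1 above).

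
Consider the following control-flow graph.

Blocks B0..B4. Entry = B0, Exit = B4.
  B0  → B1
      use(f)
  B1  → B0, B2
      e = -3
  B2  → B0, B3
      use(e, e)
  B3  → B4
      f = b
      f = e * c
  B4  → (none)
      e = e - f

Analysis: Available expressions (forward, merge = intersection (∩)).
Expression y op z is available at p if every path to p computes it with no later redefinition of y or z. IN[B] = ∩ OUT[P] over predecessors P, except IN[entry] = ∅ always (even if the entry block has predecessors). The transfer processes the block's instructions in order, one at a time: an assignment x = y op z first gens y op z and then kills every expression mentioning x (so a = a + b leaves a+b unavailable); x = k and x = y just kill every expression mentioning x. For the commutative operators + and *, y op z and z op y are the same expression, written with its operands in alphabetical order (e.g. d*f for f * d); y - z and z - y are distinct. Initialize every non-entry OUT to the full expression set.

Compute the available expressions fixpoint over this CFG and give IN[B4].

Answer: {c*e}

Working:
Fixpoint table:
  B0: | IN={} | OUT={}
  B1: | IN={} | OUT={}
  B2: | IN={} | OUT={}
  B3: | IN={} | OUT={c*e}
  B4: | IN={c*e} | OUT={}

Merge at B4: IN[B4] = OUT[B3] = {c*e}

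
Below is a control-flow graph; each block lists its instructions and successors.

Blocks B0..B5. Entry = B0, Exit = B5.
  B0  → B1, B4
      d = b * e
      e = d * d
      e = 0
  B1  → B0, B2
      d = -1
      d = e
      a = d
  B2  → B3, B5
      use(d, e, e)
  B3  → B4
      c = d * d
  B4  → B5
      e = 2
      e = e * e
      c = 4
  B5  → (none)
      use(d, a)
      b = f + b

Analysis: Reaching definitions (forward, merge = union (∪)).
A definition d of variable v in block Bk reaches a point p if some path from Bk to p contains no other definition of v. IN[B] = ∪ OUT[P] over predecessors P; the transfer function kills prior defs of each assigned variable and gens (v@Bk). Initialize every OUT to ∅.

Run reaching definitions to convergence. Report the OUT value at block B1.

Fixpoint table:
  B0: | IN={a@B1, d@B1, e@B0} | OUT={a@B1, d@B0, e@B0}
  B1: | IN={a@B1, d@B0, e@B0} | OUT={a@B1, d@B1, e@B0}
  B2: | IN={a@B1, d@B1, e@B0} | OUT={a@B1, d@B1, e@B0}
  B3: | IN={a@B1, d@B1, e@B0} | OUT={a@B1, c@B3, d@B1, e@B0}
  B4: | IN={a@B1, c@B3, d@B0, d@B1, e@B0} | OUT={a@B1, c@B4, d@B0, d@B1, e@B4}
  B5: | IN={a@B1, c@B4, d@B0, d@B1, e@B0, e@B4} | OUT={a@B1, b@B5, c@B4, d@B0, d@B1, e@B0, e@B4}

Merge at B1: IN[B1] = OUT[B0] = {a@B1, d@B0, e@B0}
Applying B1's transfer function to that IN value gives OUT[B1] (row B1 above).

Answer: {a@B1, d@B1, e@B0}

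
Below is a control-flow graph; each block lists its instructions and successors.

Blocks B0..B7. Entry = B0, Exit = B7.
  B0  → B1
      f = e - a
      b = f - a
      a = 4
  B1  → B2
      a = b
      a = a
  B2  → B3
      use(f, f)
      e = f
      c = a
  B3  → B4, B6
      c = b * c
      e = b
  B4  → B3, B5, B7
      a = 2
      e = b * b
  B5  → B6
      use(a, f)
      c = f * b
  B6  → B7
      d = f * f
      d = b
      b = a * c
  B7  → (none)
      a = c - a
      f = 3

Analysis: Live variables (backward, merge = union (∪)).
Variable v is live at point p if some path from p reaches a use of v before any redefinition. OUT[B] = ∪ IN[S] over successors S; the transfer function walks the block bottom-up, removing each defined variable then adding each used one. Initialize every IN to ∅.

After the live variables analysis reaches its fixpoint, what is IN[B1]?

Fixpoint table:
  B0:   IN={a, e}   OUT={b, f}
  B1:   IN={b, f}   OUT={a, b, f}
  B2:   IN={a, b, f}   OUT={a, b, c, f}
  B3:   IN={a, b, c, f}   OUT={a, b, c, f}
  B4:   IN={b, c, f}   OUT={a, b, c, f}
  B5:   IN={a, b, f}   OUT={a, b, c, f}
  B6:   IN={a, b, c, f}   OUT={a, c}
  B7:   IN={a, c}   OUT={}

Merge at B1: OUT[B1] = IN[B2] = {a, b, f}
Applying B1's transfer function to that OUT value gives IN[B1] (row B1 above).

Answer: {b, f}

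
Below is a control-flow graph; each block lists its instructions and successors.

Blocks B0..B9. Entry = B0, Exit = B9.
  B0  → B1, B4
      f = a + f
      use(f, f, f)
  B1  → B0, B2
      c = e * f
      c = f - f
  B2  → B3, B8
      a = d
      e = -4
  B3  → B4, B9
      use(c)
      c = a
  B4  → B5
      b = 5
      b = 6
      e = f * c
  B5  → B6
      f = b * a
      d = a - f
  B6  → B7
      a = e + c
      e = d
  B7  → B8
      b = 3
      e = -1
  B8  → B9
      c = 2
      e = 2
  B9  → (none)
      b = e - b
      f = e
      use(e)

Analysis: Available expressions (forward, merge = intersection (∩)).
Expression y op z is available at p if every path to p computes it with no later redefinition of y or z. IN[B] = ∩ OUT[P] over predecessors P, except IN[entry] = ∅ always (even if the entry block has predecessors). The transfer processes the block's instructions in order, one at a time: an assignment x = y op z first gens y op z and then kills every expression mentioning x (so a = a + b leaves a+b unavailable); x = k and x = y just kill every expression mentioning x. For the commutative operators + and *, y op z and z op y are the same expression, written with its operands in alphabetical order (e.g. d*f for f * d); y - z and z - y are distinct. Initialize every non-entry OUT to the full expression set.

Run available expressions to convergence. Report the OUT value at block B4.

Answer: {c*f}

Working:
Converged values:
  B0:   IN={}   OUT={}
  B1:   IN={}   OUT={e*f, f-f}
  B2:   IN={e*f, f-f}   OUT={f-f}
  B3:   IN={f-f}   OUT={f-f}
  B4:   IN={}   OUT={c*f}
  B5:   IN={c*f}   OUT={a*b, a-f}
  B6:   IN={a*b, a-f}   OUT={}
  B7:   IN={}   OUT={}
  B8:   IN={}   OUT={}
  B9:   IN={}   OUT={}

Merge at B4: IN[B4] = OUT[B0] ∩ OUT[B3] = {}
Applying B4's transfer function to that IN value gives OUT[B4] (row B4 above).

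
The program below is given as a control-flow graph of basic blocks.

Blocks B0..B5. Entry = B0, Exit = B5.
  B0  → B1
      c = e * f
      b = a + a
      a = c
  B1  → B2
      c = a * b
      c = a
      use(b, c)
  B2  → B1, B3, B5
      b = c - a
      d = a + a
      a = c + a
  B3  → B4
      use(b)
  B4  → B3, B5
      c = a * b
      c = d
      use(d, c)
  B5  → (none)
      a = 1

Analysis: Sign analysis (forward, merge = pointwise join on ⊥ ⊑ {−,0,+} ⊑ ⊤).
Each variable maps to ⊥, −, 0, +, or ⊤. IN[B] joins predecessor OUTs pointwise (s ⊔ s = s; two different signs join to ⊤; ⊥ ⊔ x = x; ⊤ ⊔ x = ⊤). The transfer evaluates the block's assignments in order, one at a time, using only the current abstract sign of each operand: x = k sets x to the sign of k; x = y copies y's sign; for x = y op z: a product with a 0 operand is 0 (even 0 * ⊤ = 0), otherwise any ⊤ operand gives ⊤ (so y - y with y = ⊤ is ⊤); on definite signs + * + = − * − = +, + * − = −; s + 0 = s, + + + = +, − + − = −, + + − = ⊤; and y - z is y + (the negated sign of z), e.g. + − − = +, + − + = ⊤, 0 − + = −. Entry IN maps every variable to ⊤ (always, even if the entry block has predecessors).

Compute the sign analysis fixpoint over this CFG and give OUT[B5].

Answer: {a: +, b: ⊤, c: ⊤, d: ⊤, e: ⊤, f: ⊤}

Derivation:
Per-block solution:
  B0:  IN=(all ⊤)  OUT=(all ⊤)
  B1:  IN=(all ⊤)  OUT=(all ⊤)
  B2:  IN=(all ⊤)  OUT=(all ⊤)
  B3:  IN=(all ⊤)  OUT=(all ⊤)
  B4:  IN=(all ⊤)  OUT=(all ⊤)
  B5:  IN=(all ⊤)  OUT={a:+; rest ⊤}

Merge at B5: IN[B5] = OUT[B2] ⊔ OUT[B4] = {a: ⊤, b: ⊤, c: ⊤, d: ⊤, e: ⊤, f: ⊤}
Applying B5's transfer function to that IN value gives OUT[B5] (row B5 above).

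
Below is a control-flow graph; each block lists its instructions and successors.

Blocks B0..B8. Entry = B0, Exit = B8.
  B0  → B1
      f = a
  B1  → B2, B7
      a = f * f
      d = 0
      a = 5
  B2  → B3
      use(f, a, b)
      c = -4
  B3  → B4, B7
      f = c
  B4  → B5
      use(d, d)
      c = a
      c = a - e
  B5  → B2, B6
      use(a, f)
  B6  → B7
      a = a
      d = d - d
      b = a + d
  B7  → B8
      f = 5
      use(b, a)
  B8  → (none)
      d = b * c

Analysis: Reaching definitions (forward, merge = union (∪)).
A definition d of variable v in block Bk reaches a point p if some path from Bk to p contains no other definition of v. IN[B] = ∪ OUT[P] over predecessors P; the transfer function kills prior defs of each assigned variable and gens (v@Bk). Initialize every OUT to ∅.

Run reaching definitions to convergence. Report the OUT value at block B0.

Fixpoint table:
  B0:   IN={}   OUT={f@B0}
  B1:   IN={f@B0}   OUT={a@B1, d@B1, f@B0}
  B2:   IN={a@B1, c@B4, d@B1, f@B0, f@B3}   OUT={a@B1, c@B2, d@B1, f@B0, f@B3}
  B3:   IN={a@B1, c@B2, d@B1, f@B0, f@B3}   OUT={a@B1, c@B2, d@B1, f@B3}
  B4:   IN={a@B1, c@B2, d@B1, f@B3}   OUT={a@B1, c@B4, d@B1, f@B3}
  B5:   IN={a@B1, c@B4, d@B1, f@B3}   OUT={a@B1, c@B4, d@B1, f@B3}
  B6:   IN={a@B1, c@B4, d@B1, f@B3}   OUT={a@B6, b@B6, c@B4, d@B6, f@B3}
  B7:   IN={a@B1, a@B6, b@B6, c@B2, c@B4, d@B1, d@B6, f@B0, f@B3}   OUT={a@B1, a@B6, b@B6, c@B2, c@B4, d@B1, d@B6, f@B7}
  B8:   IN={a@B1, a@B6, b@B6, c@B2, c@B4, d@B1, d@B6, f@B7}   OUT={a@B1, a@B6, b@B6, c@B2, c@B4, d@B8, f@B7}

B0 is the boundary node: IN[B0] = {}
Applying B0's transfer function to that IN value gives OUT[B0] (row B0 above).

Answer: {f@B0}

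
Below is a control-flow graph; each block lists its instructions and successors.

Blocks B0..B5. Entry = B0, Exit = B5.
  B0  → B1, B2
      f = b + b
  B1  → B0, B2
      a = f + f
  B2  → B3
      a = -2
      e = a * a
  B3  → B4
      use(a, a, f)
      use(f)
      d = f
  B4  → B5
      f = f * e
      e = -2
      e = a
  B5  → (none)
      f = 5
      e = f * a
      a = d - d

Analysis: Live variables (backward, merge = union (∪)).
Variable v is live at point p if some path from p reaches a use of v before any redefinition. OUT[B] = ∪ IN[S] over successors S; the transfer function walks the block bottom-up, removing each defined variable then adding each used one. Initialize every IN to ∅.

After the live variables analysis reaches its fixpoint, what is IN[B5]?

Answer: {a, d}

Derivation:
Per-block solution:
  B0:  IN={b}  OUT={b, f}
  B1:  IN={b, f}  OUT={b, f}
  B2:  IN={f}  OUT={a, e, f}
  B3:  IN={a, e, f}  OUT={a, d, e, f}
  B4:  IN={a, d, e, f}  OUT={a, d}
  B5:  IN={a, d}  OUT={}

B5 is the boundary node: OUT[B5] = {}
Applying B5's transfer function to that OUT value gives IN[B5] (row B5 above).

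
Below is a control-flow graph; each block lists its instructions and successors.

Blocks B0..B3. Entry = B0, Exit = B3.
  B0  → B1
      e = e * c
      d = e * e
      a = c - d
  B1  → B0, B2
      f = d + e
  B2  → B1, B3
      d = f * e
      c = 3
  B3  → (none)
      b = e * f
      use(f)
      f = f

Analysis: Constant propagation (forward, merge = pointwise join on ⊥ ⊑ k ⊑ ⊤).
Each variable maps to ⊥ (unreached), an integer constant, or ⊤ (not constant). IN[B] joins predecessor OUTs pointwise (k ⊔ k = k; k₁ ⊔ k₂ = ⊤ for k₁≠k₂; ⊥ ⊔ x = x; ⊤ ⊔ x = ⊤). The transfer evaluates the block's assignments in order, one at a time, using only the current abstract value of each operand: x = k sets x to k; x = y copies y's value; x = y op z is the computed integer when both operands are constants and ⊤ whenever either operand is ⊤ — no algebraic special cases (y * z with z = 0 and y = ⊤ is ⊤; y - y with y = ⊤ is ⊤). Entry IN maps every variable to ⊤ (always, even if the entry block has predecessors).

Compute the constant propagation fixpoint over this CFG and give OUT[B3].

Converged values:
  B0:  IN=(all ⊤)  OUT=(all ⊤)
  B1:  IN=(all ⊤)  OUT=(all ⊤)
  B2:  IN=(all ⊤)  OUT={c:3; rest ⊤}
  B3:  IN={c:3; rest ⊤}  OUT={c:3; rest ⊤}

Merge at B3: IN[B3] = OUT[B2] = {a: ⊤, b: ⊤, c: 3, d: ⊤, e: ⊤, f: ⊤}
Applying B3's transfer function to that IN value gives OUT[B3] (row B3 above).

Answer: {a: ⊤, b: ⊤, c: 3, d: ⊤, e: ⊤, f: ⊤}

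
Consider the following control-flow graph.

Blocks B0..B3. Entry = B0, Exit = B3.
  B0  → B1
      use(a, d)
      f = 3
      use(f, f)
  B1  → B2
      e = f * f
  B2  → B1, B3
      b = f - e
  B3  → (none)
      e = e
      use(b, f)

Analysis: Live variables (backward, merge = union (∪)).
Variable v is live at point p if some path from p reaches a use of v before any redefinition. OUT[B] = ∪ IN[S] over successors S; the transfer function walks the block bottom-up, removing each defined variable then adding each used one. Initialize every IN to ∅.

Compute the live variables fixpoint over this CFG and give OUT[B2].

Answer: {b, e, f}

Trace:
Converged values:
  B0:  IN={a, d}  OUT={f}
  B1:  IN={f}  OUT={e, f}
  B2:  IN={e, f}  OUT={b, e, f}
  B3:  IN={b, e, f}  OUT={}

Merge at B2: OUT[B2] = IN[B1] ⊔ IN[B3] = {b, e, f}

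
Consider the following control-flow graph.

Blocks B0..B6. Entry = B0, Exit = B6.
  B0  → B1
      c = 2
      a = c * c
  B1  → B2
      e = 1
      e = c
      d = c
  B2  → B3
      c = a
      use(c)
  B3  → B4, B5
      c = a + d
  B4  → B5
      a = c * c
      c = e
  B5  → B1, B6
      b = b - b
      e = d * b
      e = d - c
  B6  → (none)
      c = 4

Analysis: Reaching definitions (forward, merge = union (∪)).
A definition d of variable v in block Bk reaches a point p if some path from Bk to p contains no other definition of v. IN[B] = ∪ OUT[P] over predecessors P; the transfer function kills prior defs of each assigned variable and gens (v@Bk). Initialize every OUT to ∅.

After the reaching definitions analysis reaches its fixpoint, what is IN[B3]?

Answer: {a@B0, a@B4, b@B5, c@B2, d@B1, e@B1}

Working:
Per-block solution:
  B0:  IN={}  OUT={a@B0, c@B0}
  B1:  IN={a@B0, a@B4, b@B5, c@B0, c@B3, c@B4, d@B1, e@B5}  OUT={a@B0, a@B4, b@B5, c@B0, c@B3, c@B4, d@B1, e@B1}
  B2:  IN={a@B0, a@B4, b@B5, c@B0, c@B3, c@B4, d@B1, e@B1}  OUT={a@B0, a@B4, b@B5, c@B2, d@B1, e@B1}
  B3:  IN={a@B0, a@B4, b@B5, c@B2, d@B1, e@B1}  OUT={a@B0, a@B4, b@B5, c@B3, d@B1, e@B1}
  B4:  IN={a@B0, a@B4, b@B5, c@B3, d@B1, e@B1}  OUT={a@B4, b@B5, c@B4, d@B1, e@B1}
  B5:  IN={a@B0, a@B4, b@B5, c@B3, c@B4, d@B1, e@B1}  OUT={a@B0, a@B4, b@B5, c@B3, c@B4, d@B1, e@B5}
  B6:  IN={a@B0, a@B4, b@B5, c@B3, c@B4, d@B1, e@B5}  OUT={a@B0, a@B4, b@B5, c@B6, d@B1, e@B5}

Merge at B3: IN[B3] = OUT[B2] = {a@B0, a@B4, b@B5, c@B2, d@B1, e@B1}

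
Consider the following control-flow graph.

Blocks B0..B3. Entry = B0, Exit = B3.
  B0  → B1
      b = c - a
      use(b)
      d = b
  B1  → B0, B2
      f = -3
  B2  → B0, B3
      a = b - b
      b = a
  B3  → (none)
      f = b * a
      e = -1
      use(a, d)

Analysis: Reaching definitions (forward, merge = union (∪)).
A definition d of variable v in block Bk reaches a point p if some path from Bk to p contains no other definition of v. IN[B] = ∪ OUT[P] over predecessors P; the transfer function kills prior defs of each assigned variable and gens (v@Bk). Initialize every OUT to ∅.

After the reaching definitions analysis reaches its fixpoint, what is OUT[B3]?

Per-block solution:
  B0:  IN={a@B2, b@B0, b@B2, d@B0, f@B1}  OUT={a@B2, b@B0, d@B0, f@B1}
  B1:  IN={a@B2, b@B0, d@B0, f@B1}  OUT={a@B2, b@B0, d@B0, f@B1}
  B2:  IN={a@B2, b@B0, d@B0, f@B1}  OUT={a@B2, b@B2, d@B0, f@B1}
  B3:  IN={a@B2, b@B2, d@B0, f@B1}  OUT={a@B2, b@B2, d@B0, e@B3, f@B3}

Merge at B3: IN[B3] = OUT[B2] = {a@B2, b@B2, d@B0, f@B1}
Applying B3's transfer function to that IN value gives OUT[B3] (row B3 above).

Answer: {a@B2, b@B2, d@B0, e@B3, f@B3}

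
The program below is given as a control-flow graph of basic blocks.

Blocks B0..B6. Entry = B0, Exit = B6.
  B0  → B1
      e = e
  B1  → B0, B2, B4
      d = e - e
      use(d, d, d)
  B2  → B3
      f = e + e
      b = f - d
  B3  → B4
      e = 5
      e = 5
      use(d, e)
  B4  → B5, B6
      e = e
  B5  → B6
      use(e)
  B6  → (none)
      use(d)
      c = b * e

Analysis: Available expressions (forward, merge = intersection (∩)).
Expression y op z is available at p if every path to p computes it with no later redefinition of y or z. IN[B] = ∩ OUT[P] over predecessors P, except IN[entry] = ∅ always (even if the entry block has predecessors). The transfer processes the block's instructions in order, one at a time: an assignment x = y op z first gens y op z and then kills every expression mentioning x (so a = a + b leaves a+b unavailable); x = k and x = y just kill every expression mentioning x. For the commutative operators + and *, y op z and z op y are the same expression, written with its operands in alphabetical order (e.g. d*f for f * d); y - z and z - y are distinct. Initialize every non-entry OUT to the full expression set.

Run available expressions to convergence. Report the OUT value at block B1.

Converged values:
  B0: | IN={} | OUT={}
  B1: | IN={} | OUT={e-e}
  B2: | IN={e-e} | OUT={e+e, e-e, f-d}
  B3: | IN={e+e, e-e, f-d} | OUT={f-d}
  B4: | IN={} | OUT={}
  B5: | IN={} | OUT={}
  B6: | IN={} | OUT={b*e}

Merge at B1: IN[B1] = OUT[B0] = {}
Applying B1's transfer function to that IN value gives OUT[B1] (row B1 above).

Answer: {e-e}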